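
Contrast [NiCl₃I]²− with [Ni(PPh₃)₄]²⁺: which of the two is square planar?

[Ni(PPh₃)₄]²⁺

For [NiCl₃I]²−: Each chloride is −1; each iodide is −1; balancing the −2 overall charge requires Ni(II). Ni sits in group 10, so the d-electron count is 10 − 2 = 8. Chloride and iodide are weak-field ligands. With weak-field ligands the CFSE gain from square planar is small, so a 3d d⁸ ion takes the sterically preferred tetrahedral geometry. → tetrahedral.
For [Ni(PPh₃)₄]²⁺: Ligand charges: triphenylphosphine is neutral. With an overall charge of +2 the nickel centre must be in the +2 oxidation state. Nickel is a group-10 element; Ni(II) is therefore d⁸. Triphenylphosphine is a strong-field ligand (high in the spectrochemical series). A 3d d⁸ ion with strong-field ligands gains enough CFSE to favour square planar over tetrahedral. → square planar.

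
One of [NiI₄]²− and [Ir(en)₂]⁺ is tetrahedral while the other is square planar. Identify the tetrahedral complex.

[NiI₄]²−

For [NiI₄]²−: Ligand charges: each iodide is −1. With an overall charge of −2 the nickel centre must be in the +2 oxidation state. Group 10 minus oxidation state 2 gives a d⁸ configuration. Iodide is a weak-field ligand. With weak-field ligands the CFSE gain from square planar is small, so a 3d d⁸ ion takes the sterically preferred tetrahedral geometry. → tetrahedral.
For [Ir(en)₂]⁺: Ethylenediamine is neutral; balancing the +1 overall charge requires Ir(I). Group 9 minus oxidation state 1 gives a d⁸ configuration. A 5d d⁸ ion has a large crystal-field splitting; square planar leaves the high-energy d_{x²−y²} orbital empty and maximises CFSE. → square planar.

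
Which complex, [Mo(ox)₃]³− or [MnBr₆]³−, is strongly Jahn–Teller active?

[MnBr₆]³−

[Mo(ox)₃]³−: Summing ligand charges against the −3 overall charge gives an oxidation state of +3 for molybdenum. Mo sits in group 6, so the d-electron count is 6 − 3 = 3. The d³ configuration leaves the e_g set evenly filled (or empty) — no strong Jahn–Teller driving force.
[MnBr₆]³−: Each bromide is −1; balancing the −3 overall charge requires Mn(III). Mn sits in group 7, so the d-electron count is 7 − 3 = 4. Bromide is a weak-field ligand for a first-row metal, so the complex is high-spin. The t₂g³e_g¹ (high-spin) configuration has an unevenly filled e_g set; the Jahn–Teller theorem predicts a tetragonal distortion (typically axial elongation) to lift the degeneracy.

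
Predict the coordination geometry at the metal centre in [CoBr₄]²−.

tetrahedral

Summing ligand charges against the −2 overall charge gives an oxidation state of +2 for cobalt.
Cobalt is a group-9 element; Co(II) is therefore d⁷.
With 4 monodentate ligands the coordination number is 4.
Bromide is a weak-field ligand.
For a high-spin 3d d⁷ ion with weak-field ligands the small Δₜ gives little square-planar CFSE advantage, so four ligands adopt the sterically favoured tetrahedral geometry.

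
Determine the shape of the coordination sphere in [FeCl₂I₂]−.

tetrahedral

Summing ligand charges against the −1 overall charge gives an oxidation state of +3 for iron.
Iron is a group-8 element; Fe(III) is therefore d⁵.
With 4 monodentate ligands the coordination number is 4.
Chloride and iodide are weak-field ligands.
A high-spin d⁵ ion has zero CFSE in either geometry, so four ligands adopt the sterically favoured tetrahedral geometry.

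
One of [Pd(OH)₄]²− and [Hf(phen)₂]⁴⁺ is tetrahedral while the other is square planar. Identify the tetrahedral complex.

[Hf(phen)₂]⁴⁺

For [Pd(OH)₄]²−: Summing ligand charges against the −2 overall charge gives an oxidation state of +2 for palladium. Group 10 minus oxidation state 2 gives a d⁸ configuration. A 4d d⁸ ion has a large crystal-field splitting; square planar leaves the high-energy d_{x²−y²} orbital empty and maximises CFSE. → square planar.
For [Hf(phen)₂]⁴⁺: 1,10-phenanthroline is neutral; balancing the +4 overall charge requires Hf(IV). Group 4 minus oxidation state 4 gives a d⁰ configuration. A d⁰ ion has no crystal-field stabilisation preference between square planar and tetrahedral, so four ligands adopt the sterically favoured tetrahedral geometry. → tetrahedral.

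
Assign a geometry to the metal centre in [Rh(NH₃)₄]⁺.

square planar

Summing ligand charges against the +1 overall charge gives an oxidation state of +1 for rhodium.
Group 9 minus oxidation state 1 gives a d⁸ configuration.
With 4 monodentate ligands the coordination number is 4.
A 4d d⁸ ion has a large crystal-field splitting; square planar leaves the high-energy d_{x²−y²} orbital empty and maximises CFSE.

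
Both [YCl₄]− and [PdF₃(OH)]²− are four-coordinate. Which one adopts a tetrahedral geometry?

[YCl₄]−

For [YCl₄]−: Ligand charges: each chloride is −1. With an overall charge of −1 the yttrium centre must be in the +3 oxidation state. Yttrium is a group-3 element; Y(III) is therefore d⁰. A d⁰ ion has no crystal-field stabilisation preference between square planar and tetrahedral, so four ligands adopt the sterically favoured tetrahedral geometry. → tetrahedral.
For [PdF₃(OH)]²−: Ligand charges: each fluoride is −1; each hydroxide is −1. With an overall charge of −2 the palladium centre must be in the +2 oxidation state. Pd sits in group 10, so the d-electron count is 10 − 2 = 8. A 4d d⁸ ion has a large crystal-field splitting; square planar leaves the high-energy d_{x²−y²} orbital empty and maximises CFSE. → square planar.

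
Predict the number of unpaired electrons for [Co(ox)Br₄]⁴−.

3

Each oxalate is −2; each bromide is −1; balancing the −4 overall charge requires Co(II).
Co sits in group 9, so the d-electron count is 9 − 2 = 7.
Counting donor atoms: 1×oxalate (bidentate) → 2 donors; 4×bromide (monodentate) → 4 donors. Coordination number = 6.
The spin state decides the count: Bromide and oxalate are weak-field ligands for a first-row metal, so the complex is high-spin.
An octahedral high-spin d⁷ ion is t₂g⁵e_g², giving 3 unpaired electrons.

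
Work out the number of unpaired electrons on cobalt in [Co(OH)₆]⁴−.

Ligand charges: each hydroxide is −1. With an overall charge of −4 the cobalt centre must be in the +2 oxidation state.
Cobalt is a group-9 element; Co(II) is therefore d⁷.
The spin state decides the count: Hydroxide is a weak-field ligand for a first-row metal, so the complex is high-spin.
An octahedral high-spin d⁷ ion is t₂g⁵e_g², giving 3 unpaired electrons.

3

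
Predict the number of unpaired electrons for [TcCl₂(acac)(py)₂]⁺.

3

Summing ligand charges against the +1 overall charge gives an oxidation state of +4 for technetium.
Tc sits in group 7, so the d-electron count is 7 − 4 = 3.
Counting donor atoms: 2×chloride (monodentate) → 2 donors; 1×acetylacetonate (bidentate) → 2 donors; 2×pyridine (monodentate) → 2 donors. Coordination number = 6.
In an octahedral field the d³ configuration is t₂g³e_g⁰ (only one arrangement possible), giving 3 unpaired electrons.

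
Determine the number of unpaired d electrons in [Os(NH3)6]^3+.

Ammonia is neutral; balancing the +3 overall charge requires Os(III).
Os sits in group 8, so the d-electron count is 8 − 3 = 5.
The spin state decides the count: a 5d ion has a large Δₒ and is invariably low-spin.
An octahedral low-spin d⁵ ion is t₂g⁵e_g⁰, giving 1 unpaired electron.

1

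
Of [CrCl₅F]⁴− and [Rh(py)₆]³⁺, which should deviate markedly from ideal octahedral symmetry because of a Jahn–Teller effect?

[CrCl₅F]⁴−

[CrCl₅F]⁴−: Ligand charges: each chloride is −1; each fluoride is −1. With an overall charge of −4 the chromium centre must be in the +2 oxidation state. Group 6 minus oxidation state 2 gives a d⁴ configuration. Chloride and fluoride are weak-field ligands for a first-row metal, so the complex is high-spin. The t₂g³e_g¹ (high-spin) configuration has an unevenly filled e_g set; the Jahn–Teller theorem predicts a tetragonal distortion (typically axial elongation) to lift the degeneracy.
[Rh(py)₆]³⁺: Pyridine is neutral; balancing the +3 overall charge requires Rh(III). Rh sits in group 9, so the d-electron count is 9 − 3 = 6. A 4d ion has a large Δₒ and is invariably low-spin. The d⁶ configuration leaves the e_g set evenly filled (or empty) — no strong Jahn–Teller driving force.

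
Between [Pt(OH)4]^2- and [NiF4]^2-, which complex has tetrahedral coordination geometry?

[NiF4]^2-

For [Pt(OH)4]^2-: Ligand charges: each hydroxide is −1. With an overall charge of −2 the platinum centre must be in the +2 oxidation state. Platinum is a group-10 element; Pt(II) is therefore d⁸. A 5d d⁸ ion has a large crystal-field splitting; square planar leaves the high-energy d_{x²−y²} orbital empty and maximises CFSE. → square planar.
For [NiF4]^2-: Each fluoride is −1; balancing the −2 overall charge requires Ni(II). Nickel is a group-10 element; Ni(II) is therefore d⁸. Fluoride is a weak-field ligand. With weak-field ligands the CFSE gain from square planar is small, so a 3d d⁸ ion takes the sterically preferred tetrahedral geometry. → tetrahedral.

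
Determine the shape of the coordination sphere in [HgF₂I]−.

trigonal planar

Ligand charges: each fluoride is −1; each iodide is −1. With an overall charge of −1 the mercury centre must be in the +2 oxidation state.
Mercury is a group-12 element; Hg(II) is therefore d¹⁰.
With 3 monodentate ligands the coordination number is 3.
Three ligands around a d¹⁰ centre minimise repulsion in a trigonal-planar arrangement.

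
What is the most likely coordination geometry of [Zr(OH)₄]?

Ligand charges: each hydroxide is −1. With an overall charge of 0 the zirconium centre must be in the +4 oxidation state.
Group 4 minus oxidation state 4 gives a d⁰ configuration.
Coordination number: 4.
A d⁰ ion has no crystal-field stabilisation preference between square planar and tetrahedral, so four ligands adopt the sterically favoured tetrahedral geometry.

tetrahedral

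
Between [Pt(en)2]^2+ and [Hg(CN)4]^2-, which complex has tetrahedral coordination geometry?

[Hg(CN)4]^2-

For [Pt(en)2]^2+: Ligand charges: ethylenediamine is neutral. With an overall charge of +2 the platinum centre must be in the +2 oxidation state. Pt sits in group 10, so the d-electron count is 10 − 2 = 8. A 5d d⁸ ion has a large crystal-field splitting; square planar leaves the high-energy d_{x²−y²} orbital empty and maximises CFSE. → square planar.
For [Hg(CN)4]^2-: Ligand charges: each cyanide is −1. With an overall charge of −2 the mercury centre must be in the +2 oxidation state. Mercury is a group-12 element; Hg(II) is therefore d¹⁰. A d¹⁰ ion has no crystal-field stabilisation preference between square planar and tetrahedral, so four ligands adopt the sterically favoured tetrahedral geometry. → tetrahedral.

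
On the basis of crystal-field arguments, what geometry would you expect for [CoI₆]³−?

Summing ligand charges against the −3 overall charge gives an oxidation state of +3 for cobalt.
Group 9 minus oxidation state 3 gives a d⁶ configuration.
Coordination number: 6.
Six donors around a single metal centre give an octahedral coordination sphere.

octahedral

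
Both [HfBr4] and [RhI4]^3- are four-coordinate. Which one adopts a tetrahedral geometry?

[HfBr4]

For [HfBr4]: Ligand charges: each bromide is −1. With an overall charge of 0 the hafnium centre must be in the +4 oxidation state. Group 4 minus oxidation state 4 gives a d⁰ configuration. A d⁰ ion has no crystal-field stabilisation preference between square planar and tetrahedral, so four ligands adopt the sterically favoured tetrahedral geometry. → tetrahedral.
For [RhI4]^3-: Ligand charges: each iodide is −1. With an overall charge of −3 the rhodium centre must be in the +1 oxidation state. Rhodium is a group-9 element; Rh(I) is therefore d⁸. A 4d d⁸ ion has a large crystal-field splitting; square planar leaves the high-energy d_{x²−y²} orbital empty and maximises CFSE. → square planar.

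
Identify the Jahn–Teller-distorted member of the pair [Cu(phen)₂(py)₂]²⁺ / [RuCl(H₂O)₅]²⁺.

[Cu(phen)₂(py)₂]²⁺: Summing ligand charges against the +2 overall charge gives an oxidation state of +2 for copper. Group 11 minus oxidation state 2 gives a d⁹ configuration. The t₂g⁶e_g³ configuration has an unevenly filled e_g set; the Jahn–Teller theorem predicts a tetragonal distortion (typically axial elongation) to lift the degeneracy.
[RuCl(H₂O)₅]²⁺: Each chloride is −1; water is neutral; balancing the +2 overall charge requires Ru(III). Group 8 minus oxidation state 3 gives a d⁵ configuration. A 4d ion has a large Δₒ and is invariably low-spin. The d⁵ configuration leaves the e_g set evenly filled (or empty) — no strong Jahn–Teller driving force.

[Cu(phen)₂(py)₂]²⁺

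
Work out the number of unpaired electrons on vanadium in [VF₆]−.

Each fluoride is −1; balancing the −1 overall charge requires V(V).
Group 5 minus oxidation state 5 gives a d⁰ configuration.
In an octahedral field the d⁰ configuration is t₂g⁰e_g⁰, giving 0 unpaired electrons.

0 unpaired electrons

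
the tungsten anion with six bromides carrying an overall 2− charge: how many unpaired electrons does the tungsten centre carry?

Ligand charges: each bromide is −1. With an overall charge of −2 the tungsten centre must be in the +4 oxidation state.
W sits in group 6, so the d-electron count is 6 − 4 = 2.
In an octahedral field the d² configuration is t₂g²e_g⁰ (only one arrangement possible), giving 2 unpaired electrons.

2 unpaired electrons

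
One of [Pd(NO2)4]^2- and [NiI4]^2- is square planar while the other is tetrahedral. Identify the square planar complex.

For [Pd(NO2)4]^2-: Ligand charges: each nitro (N-bound nitrite) is −1. With an overall charge of −2 the palladium centre must be in the +2 oxidation state. Pd sits in group 10, so the d-electron count is 10 − 2 = 8. A 4d d⁸ ion has a large crystal-field splitting; square planar leaves the high-energy d_{x²−y²} orbital empty and maximises CFSE. → square planar.
For [NiI4]^2-: Summing ligand charges against the −2 overall charge gives an oxidation state of +2 for nickel. Group 10 minus oxidation state 2 gives a d⁸ configuration. Iodide is a weak-field ligand. With weak-field ligands the CFSE gain from square planar is small, so a 3d d⁸ ion takes the sterically preferred tetrahedral geometry. → tetrahedral.

[Pd(NO2)4]^2-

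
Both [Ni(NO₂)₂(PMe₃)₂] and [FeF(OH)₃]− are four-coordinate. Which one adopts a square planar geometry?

[Ni(NO₂)₂(PMe₃)₂]

For [Ni(NO₂)₂(PMe₃)₂]: Ligand charges: each nitro (N-bound nitrite) is −1; trimethylphosphine is neutral. With an overall charge of 0 the nickel centre must be in the +2 oxidation state. Nickel is a group-10 element; Ni(II) is therefore d⁸. Nitro (N-bound nitrite) and trimethylphosphine are strong-field ligands (high in the spectrochemical series). A 3d d⁸ ion with strong-field ligands gains enough CFSE to favour square planar over tetrahedral. → square planar.
For [FeF(OH)₃]−: Ligand charges: each fluoride is −1; each hydroxide is −1. With an overall charge of −1 the iron centre must be in the +3 oxidation state. Fe sits in group 8, so the d-electron count is 8 − 3 = 5. A high-spin d⁵ ion has zero CFSE in either geometry, so four ligands adopt the sterically favoured tetrahedral geometry. → tetrahedral.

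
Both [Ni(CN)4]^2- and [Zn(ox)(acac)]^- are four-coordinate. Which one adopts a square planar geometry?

For [Ni(CN)4]^2-: Summing ligand charges against the −2 overall charge gives an oxidation state of +2 for nickel. Ni sits in group 10, so the d-electron count is 10 − 2 = 8. Cyanide is a strong-field ligand (high in the spectrochemical series). A 3d d⁸ ion with strong-field ligands gains enough CFSE to favour square planar over tetrahedral. → square planar.
For [Zn(ox)(acac)]^-: Summing ligand charges against the −1 overall charge gives an oxidation state of +2 for zinc. Group 12 minus oxidation state 2 gives a d¹⁰ configuration. A d¹⁰ ion has no crystal-field stabilisation preference between square planar and tetrahedral, so four ligands adopt the sterically favoured tetrahedral geometry. → tetrahedral.

[Ni(CN)4]^2-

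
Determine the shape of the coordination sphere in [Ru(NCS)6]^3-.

Ligand charges: each isothiocyanate is −1. With an overall charge of −3 the ruthenium centre must be in the +3 oxidation state.
Group 8 minus oxidation state 3 gives a d⁵ configuration.
With 6 monodentate ligands the coordination number is 6.
Six donors around a single metal centre give an octahedral coordination sphere.

octahedral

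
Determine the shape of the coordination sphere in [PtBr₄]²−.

square planar

Each bromide is −1; balancing the −2 overall charge requires Pt(II).
Pt sits in group 10, so the d-electron count is 10 − 2 = 8.
Coordination number: 4.
A 5d d⁸ ion has a large crystal-field splitting; square planar leaves the high-energy d_{x²−y²} orbital empty and maximises CFSE.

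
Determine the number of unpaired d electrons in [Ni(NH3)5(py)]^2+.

Ammonia is neutral; pyridine is neutral; balancing the +2 overall charge requires Ni(II).
Nickel is a group-10 element; Ni(II) is therefore d⁸.
In an octahedral field the d⁸ configuration is t₂g⁶e_g² (only one arrangement possible), giving 2 unpaired electrons.

2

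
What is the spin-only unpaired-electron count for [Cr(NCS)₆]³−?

Ligand charges: each isothiocyanate is −1. With an overall charge of −3 the chromium centre must be in the +3 oxidation state.
Chromium is a group-6 element; Cr(III) is therefore d³.
In an octahedral field the d³ configuration is t₂g³e_g⁰ (only one arrangement possible), giving 3 unpaired electrons.

3 unpaired electrons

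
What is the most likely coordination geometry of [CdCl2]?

linear

Each chloride is −1; balancing the 0 overall charge requires Cd(II).
Group 12 minus oxidation state 2 gives a d¹⁰ configuration.
With 2 monodentate ligands the coordination number is 2.
A d¹⁰ ion with only two ligands adopts a linear arrangement (sp hybridisation; no CFSE preference).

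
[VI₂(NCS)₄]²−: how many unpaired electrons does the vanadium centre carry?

1

Ligand charges: each iodide is −1; each isothiocyanate is −1. With an overall charge of −2 the vanadium centre must be in the +4 oxidation state.
V sits in group 5, so the d-electron count is 5 − 4 = 1.
In an octahedral field the d¹ configuration is t₂g¹e_g⁰ (only one arrangement possible), giving 1 unpaired electron.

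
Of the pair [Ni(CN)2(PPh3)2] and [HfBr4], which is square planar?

[Ni(CN)2(PPh3)2]

For [Ni(CN)2(PPh3)2]: Summing ligand charges against the 0 overall charge gives an oxidation state of +2 for nickel. Ni sits in group 10, so the d-electron count is 10 − 2 = 8. Cyanide and triphenylphosphine are strong-field ligands (high in the spectrochemical series). A 3d d⁸ ion with strong-field ligands gains enough CFSE to favour square planar over tetrahedral. → square planar.
For [HfBr4]: Ligand charges: each bromide is −1. With an overall charge of 0 the hafnium centre must be in the +4 oxidation state. Hf sits in group 4, so the d-electron count is 4 − 4 = 0. A d⁰ ion has no crystal-field stabilisation preference between square planar and tetrahedral, so four ligands adopt the sterically favoured tetrahedral geometry. → tetrahedral.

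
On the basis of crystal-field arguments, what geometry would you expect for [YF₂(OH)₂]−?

Ligand charges: each fluoride is −1; each hydroxide is −1. With an overall charge of −1 the yttrium centre must be in the +3 oxidation state.
Group 3 minus oxidation state 3 gives a d⁰ configuration.
With 4 monodentate ligands the coordination number is 4.
A d⁰ ion has no crystal-field stabilisation preference between square planar and tetrahedral, so four ligands adopt the sterically favoured tetrahedral geometry.

tetrahedral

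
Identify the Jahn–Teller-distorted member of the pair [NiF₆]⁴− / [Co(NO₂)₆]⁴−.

[Co(NO₂)₆]⁴−

[NiF₆]⁴−: Summing ligand charges against the −4 overall charge gives an oxidation state of +2 for nickel. Ni sits in group 10, so the d-electron count is 10 − 2 = 8. The d⁸ configuration leaves the e_g set evenly filled (or empty) — no strong Jahn–Teller driving force.
[Co(NO₂)₆]⁴−: Each nitro (N-bound nitrite) is −1; balancing the −4 overall charge requires Co(II). Co sits in group 9, so the d-electron count is 9 − 2 = 7. Nitro (N-bound nitrite) is a strong-field ligand (high in the spectrochemical series) for a first-row metal, so the complex is low-spin. The t₂g⁶e_g¹ (low-spin) configuration has an unevenly filled e_g set; the Jahn–Teller theorem predicts a tetragonal distortion (typically axial elongation) to lift the degeneracy.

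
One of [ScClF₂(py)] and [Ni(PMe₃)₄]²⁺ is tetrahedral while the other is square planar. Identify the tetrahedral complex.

For [ScClF₂(py)]: Ligand charges: each chloride is −1; each fluoride is −1; pyridine is neutral. With an overall charge of 0 the scandium centre must be in the +3 oxidation state. Sc sits in group 3, so the d-electron count is 3 − 3 = 0. A d⁰ ion has no crystal-field stabilisation preference between square planar and tetrahedral, so four ligands adopt the sterically favoured tetrahedral geometry. → tetrahedral.
For [Ni(PMe₃)₄]²⁺: Ligand charges: trimethylphosphine is neutral. With an overall charge of +2 the nickel centre must be in the +2 oxidation state. Nickel is a group-10 element; Ni(II) is therefore d⁸. Trimethylphosphine is a strong-field ligand (high in the spectrochemical series). A 3d d⁸ ion with strong-field ligands gains enough CFSE to favour square planar over tetrahedral. → square planar.

[ScClF₂(py)]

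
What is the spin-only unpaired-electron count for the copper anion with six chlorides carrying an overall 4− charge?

1 unpaired electron

Ligand charges: each chloride is −1. With an overall charge of −4 the copper centre must be in the +2 oxidation state.
Cu sits in group 11, so the d-electron count is 11 − 2 = 9.
In an octahedral field the d⁹ configuration is t₂g⁶e_g³ (only one arrangement possible), giving 1 unpaired electron.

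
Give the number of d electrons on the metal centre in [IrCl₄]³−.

d8

Summing ligand charges against the −3 overall charge gives an oxidation state of +1 for iridium.
Iridium is a group-9 element; Ir(I) is therefore d⁸.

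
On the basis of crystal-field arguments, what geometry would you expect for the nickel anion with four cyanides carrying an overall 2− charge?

square planar

Summing ligand charges against the −2 overall charge gives an oxidation state of +2 for nickel.
Nickel is a group-10 element; Ni(II) is therefore d⁸.
Coordination number: 4.
Cyanide is a strong-field ligand (high in the spectrochemical series).
A 3d d⁸ ion with strong-field ligands gains enough CFSE to favour square planar over tetrahedral.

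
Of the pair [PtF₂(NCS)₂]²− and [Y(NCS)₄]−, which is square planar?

[PtF₂(NCS)₂]²−

For [PtF₂(NCS)₂]²−: Ligand charges: each fluoride is −1; each isothiocyanate is −1. With an overall charge of −2 the platinum centre must be in the +2 oxidation state. Pt sits in group 10, so the d-electron count is 10 − 2 = 8. A 5d d⁸ ion has a large crystal-field splitting; square planar leaves the high-energy d_{x²−y²} orbital empty and maximises CFSE. → square planar.
For [Y(NCS)₄]−: Ligand charges: each isothiocyanate is −1. With an overall charge of −1 the yttrium centre must be in the +3 oxidation state. Y sits in group 3, so the d-electron count is 3 − 3 = 0. A d⁰ ion has no crystal-field stabilisation preference between square planar and tetrahedral, so four ligands adopt the sterically favoured tetrahedral geometry. → tetrahedral.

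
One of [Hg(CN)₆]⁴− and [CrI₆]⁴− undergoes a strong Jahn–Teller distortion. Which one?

[Hg(CN)₆]⁴−: Each cyanide is −1; balancing the −4 overall charge requires Hg(II). Mercury is a group-12 element; Hg(II) is therefore d¹⁰. The d¹⁰ configuration leaves the e_g set evenly filled (or empty) — no strong Jahn–Teller driving force.
[CrI₆]⁴−: Ligand charges: each iodide is −1. With an overall charge of −4 the chromium centre must be in the +2 oxidation state. Cr sits in group 6, so the d-electron count is 6 − 2 = 4. Iodide is a weak-field ligand for a first-row metal, so the complex is high-spin. The t₂g³e_g¹ (high-spin) configuration has an unevenly filled e_g set; the Jahn–Teller theorem predicts a tetragonal distortion (typically axial elongation) to lift the degeneracy.

[CrI₆]⁴−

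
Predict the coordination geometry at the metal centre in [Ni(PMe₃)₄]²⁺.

square planar

Trimethylphosphine is neutral; balancing the +2 overall charge requires Ni(II).
Nickel is a group-10 element; Ni(II) is therefore d⁸.
With 4 monodentate ligands the coordination number is 4.
Trimethylphosphine is a strong-field ligand (high in the spectrochemical series).
A 3d d⁸ ion with strong-field ligands gains enough CFSE to favour square planar over tetrahedral.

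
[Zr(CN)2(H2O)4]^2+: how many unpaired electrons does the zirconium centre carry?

Ligand charges: each cyanide is −1; water is neutral. With an overall charge of +2 the zirconium centre must be in the +4 oxidation state.
Zr sits in group 4, so the d-electron count is 4 − 4 = 0.
In an octahedral field the d⁰ configuration is t₂g⁰e_g⁰, giving 0 unpaired electrons.

0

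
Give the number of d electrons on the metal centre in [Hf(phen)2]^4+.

1,10-phenanthroline is neutral; balancing the +4 overall charge requires Hf(IV).
Group 4 minus oxidation state 4 gives a d⁰ configuration.

d⁰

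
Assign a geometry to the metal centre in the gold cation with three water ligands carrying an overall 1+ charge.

Ligand charges: water is neutral. With an overall charge of +1 the gold centre must be in the +1 oxidation state.
Gold is a group-11 element; Au(I) is therefore d¹⁰.
With 3 monodentate ligands the coordination number is 3.
Three ligands around a d¹⁰ centre minimise repulsion in a trigonal-planar arrangement.

trigonal planar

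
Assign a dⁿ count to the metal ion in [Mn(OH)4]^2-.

Ligand charges: each hydroxide is −1. With an overall charge of −2 the manganese centre must be in the +2 oxidation state.
Group 7 minus oxidation state 2 gives a d⁵ configuration.

d5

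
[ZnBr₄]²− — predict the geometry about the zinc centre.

tetrahedral

Each bromide is −1; balancing the −2 overall charge requires Zn(II).
Zinc is a group-12 element; Zn(II) is therefore d¹⁰.
Coordination number: 4.
A d¹⁰ ion has no crystal-field stabilisation preference between square planar and tetrahedral, so four ligands adopt the sterically favoured tetrahedral geometry.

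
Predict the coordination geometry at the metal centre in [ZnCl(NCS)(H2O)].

Summing ligand charges against the 0 overall charge gives an oxidation state of +2 for zinc.
Zn sits in group 12, so the d-electron count is 12 − 2 = 10.
Coordination number: 3.
Three ligands around a d¹⁰ centre minimise repulsion in a trigonal-planar arrangement.

trigonal planar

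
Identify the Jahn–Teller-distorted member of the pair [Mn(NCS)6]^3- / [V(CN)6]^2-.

[Mn(NCS)6]^3-: Ligand charges: each isothiocyanate is −1. With an overall charge of −3 the manganese centre must be in the +3 oxidation state. Manganese is a group-7 element; Mn(III) is therefore d⁴. Isothiocyanate is a weak-field ligand for a first-row metal, so the complex is high-spin. The t₂g³e_g¹ (high-spin) configuration has an unevenly filled e_g set; the Jahn–Teller theorem predicts a tetragonal distortion (typically axial elongation) to lift the degeneracy.
[V(CN)6]^2-: Each cyanide is −1; balancing the −2 overall charge requires V(IV). Vanadium is a group-5 element; V(IV) is therefore d¹. The d¹ configuration leaves the e_g set evenly filled (or empty) — no strong Jahn–Teller driving force.

[Mn(NCS)6]^3-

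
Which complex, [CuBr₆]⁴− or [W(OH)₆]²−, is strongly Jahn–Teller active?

[CuBr₆]⁴−: Ligand charges: each bromide is −1. With an overall charge of −4 the copper centre must be in the +2 oxidation state. Copper is a group-11 element; Cu(II) is therefore d⁹. The t₂g⁶e_g³ configuration has an unevenly filled e_g set; the Jahn–Teller theorem predicts a tetragonal distortion (typically axial elongation) to lift the degeneracy.
[W(OH)₆]²−: Summing ligand charges against the −2 overall charge gives an oxidation state of +4 for tungsten. Tungsten is a group-6 element; W(IV) is therefore d². The d² configuration leaves the e_g set evenly filled (or empty) — no strong Jahn–Teller driving force.

[CuBr₆]⁴−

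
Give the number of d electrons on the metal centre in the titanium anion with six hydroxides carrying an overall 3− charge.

d¹

Each hydroxide is −1; balancing the −3 overall charge requires Ti(III).
Ti sits in group 4, so the d-electron count is 4 − 3 = 1.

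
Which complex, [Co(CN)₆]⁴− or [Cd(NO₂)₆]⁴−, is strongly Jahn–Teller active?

[Co(CN)₆]⁴−

[Co(CN)₆]⁴−: Each cyanide is −1; balancing the −4 overall charge requires Co(II). Group 9 minus oxidation state 2 gives a d⁷ configuration. Cyanide is a strong-field ligand (high in the spectrochemical series) for a first-row metal, so the complex is low-spin. The t₂g⁶e_g¹ (low-spin) configuration has an unevenly filled e_g set; the Jahn–Teller theorem predicts a tetragonal distortion (typically axial elongation) to lift the degeneracy.
[Cd(NO₂)₆]⁴−: Ligand charges: each nitro (N-bound nitrite) is −1. With an overall charge of −4 the cadmium centre must be in the +2 oxidation state. Cadmium is a group-12 element; Cd(II) is therefore d¹⁰. The d¹⁰ configuration leaves the e_g set evenly filled (or empty) — no strong Jahn–Teller driving force.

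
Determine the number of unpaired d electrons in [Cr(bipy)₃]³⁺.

3

Ligand charges: 2,2′-bipyridine is neutral. With an overall charge of +3 the chromium centre must be in the +3 oxidation state.
Chromium is a group-6 element; Cr(III) is therefore d³.
Counting donor atoms: 3×2,2′-bipyridine (bidentate) → 6 donors. Coordination number = 6.
In an octahedral field the d³ configuration is t₂g³e_g⁰ (only one arrangement possible), giving 3 unpaired electrons.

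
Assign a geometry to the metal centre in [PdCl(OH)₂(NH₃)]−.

square planar

Ligand charges: each chloride is −1; each hydroxide is −1; ammonia is neutral. With an overall charge of −1 the palladium centre must be in the +2 oxidation state.
Pd sits in group 10, so the d-electron count is 10 − 2 = 8.
With 4 monodentate ligands the coordination number is 4.
A 4d d⁸ ion has a large crystal-field splitting; square planar leaves the high-energy d_{x²−y²} orbital empty and maximises CFSE.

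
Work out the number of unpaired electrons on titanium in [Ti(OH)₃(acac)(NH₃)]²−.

Each hydroxide is −1; each acetylacetonate is −1; ammonia is neutral; balancing the −2 overall charge requires Ti(II).
Titanium is a group-4 element; Ti(II) is therefore d².
Counting donor atoms: 3×hydroxide (monodentate) → 3 donors; 1×acetylacetonate (bidentate) → 2 donors; 1×ammonia (monodentate) → 1 donor. Coordination number = 6.
In an octahedral field the d² configuration is t₂g²e_g⁰ (only one arrangement possible), giving 2 unpaired electrons.

2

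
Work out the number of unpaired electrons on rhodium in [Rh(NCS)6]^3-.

0

Summing ligand charges against the −3 overall charge gives an oxidation state of +3 for rhodium.
Rhodium is a group-9 element; Rh(III) is therefore d⁶.
The spin state decides the count: a 4d ion has a large Δₒ and is invariably low-spin.
An octahedral low-spin d⁶ ion is t₂g⁶e_g⁰, giving 0 unpaired electrons.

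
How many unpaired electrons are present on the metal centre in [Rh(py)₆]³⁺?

Summing ligand charges against the +3 overall charge gives an oxidation state of +3 for rhodium.
Rh sits in group 9, so the d-electron count is 9 − 3 = 6.
The spin state decides the count: a 4d ion has a large Δₒ and is invariably low-spin.
An octahedral low-spin d⁶ ion is t₂g⁶e_g⁰, giving 0 unpaired electrons.

0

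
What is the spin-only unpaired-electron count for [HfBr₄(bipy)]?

Ligand charges: each bromide is −1; 2,2′-bipyridine is neutral. With an overall charge of 0 the hafnium centre must be in the +4 oxidation state.
Hf sits in group 4, so the d-electron count is 4 − 4 = 0.
Counting donor atoms: 4×bromide (monodentate) → 4 donors; 1×2,2′-bipyridine (bidentate) → 2 donors. Coordination number = 6.
In an octahedral field the d⁰ configuration is t₂g⁰e_g⁰, giving 0 unpaired electrons.

0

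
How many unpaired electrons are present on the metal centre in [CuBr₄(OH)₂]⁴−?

Summing ligand charges against the −4 overall charge gives an oxidation state of +2 for copper.
Group 11 minus oxidation state 2 gives a d⁹ configuration.
In an octahedral field the d⁹ configuration is t₂g⁶e_g³ (only one arrangement possible), giving 1 unpaired electron.

1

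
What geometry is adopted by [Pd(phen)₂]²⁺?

square planar

1,10-phenanthroline is neutral; balancing the +2 overall charge requires Pd(II).
Group 10 minus oxidation state 2 gives a d⁸ configuration.
Counting donor atoms: 2×1,10-phenanthroline (bidentate) → 4 donors. Coordination number = 4.
A 4d d⁸ ion has a large crystal-field splitting; square planar leaves the high-energy d_{x²−y²} orbital empty and maximises CFSE.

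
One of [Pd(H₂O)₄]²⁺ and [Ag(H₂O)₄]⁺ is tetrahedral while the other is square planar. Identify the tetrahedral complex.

[Ag(H₂O)₄]⁺

For [Pd(H₂O)₄]²⁺: Ligand charges: water is neutral. With an overall charge of +2 the palladium centre must be in the +2 oxidation state. Group 10 minus oxidation state 2 gives a d⁸ configuration. A 4d d⁸ ion has a large crystal-field splitting; square planar leaves the high-energy d_{x²−y²} orbital empty and maximises CFSE. → square planar.
For [Ag(H₂O)₄]⁺: Summing ligand charges against the +1 overall charge gives an oxidation state of +1 for silver. Group 11 minus oxidation state 1 gives a d¹⁰ configuration. A d¹⁰ ion has no crystal-field stabilisation preference between square planar and tetrahedral, so four ligands adopt the sterically favoured tetrahedral geometry. → tetrahedral.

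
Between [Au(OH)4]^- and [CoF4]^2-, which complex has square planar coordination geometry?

For [Au(OH)4]^-: Each hydroxide is −1; balancing the −1 overall charge requires Au(III). Group 11 minus oxidation state 3 gives a d⁸ configuration. A 5d d⁸ ion has a large crystal-field splitting; square planar leaves the high-energy d_{x²−y²} orbital empty and maximises CFSE. → square planar.
For [CoF4]^2-: Summing ligand charges against the −2 overall charge gives an oxidation state of +2 for cobalt. Cobalt is a group-9 element; Co(II) is therefore d⁷. For a high-spin 3d d⁷ ion with weak-field ligands the small Δₜ gives little square-planar CFSE advantage, so four ligands adopt the sterically favoured tetrahedral geometry. → tetrahedral.

[Au(OH)4]^-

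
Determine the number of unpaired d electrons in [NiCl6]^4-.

2 unpaired electrons

Summing ligand charges against the −4 overall charge gives an oxidation state of +2 for nickel.
Ni sits in group 10, so the d-electron count is 10 − 2 = 8.
In an octahedral field the d⁸ configuration is t₂g⁶e_g² (only one arrangement possible), giving 2 unpaired electrons.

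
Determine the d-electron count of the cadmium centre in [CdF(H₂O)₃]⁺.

d¹⁰

Each fluoride is −1; water is neutral; balancing the +1 overall charge requires Cd(II).
Cadmium is a group-12 element; Cd(II) is therefore d¹⁰.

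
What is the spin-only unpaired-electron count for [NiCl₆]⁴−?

Each chloride is −1; balancing the −4 overall charge requires Ni(II).
Group 10 minus oxidation state 2 gives a d⁸ configuration.
In an octahedral field the d⁸ configuration is t₂g⁶e_g² (only one arrangement possible), giving 2 unpaired electrons.

2 unpaired electrons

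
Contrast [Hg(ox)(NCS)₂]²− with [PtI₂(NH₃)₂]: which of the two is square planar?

For [Hg(ox)(NCS)₂]²−: Each oxalate is −2; each isothiocyanate is −1; balancing the −2 overall charge requires Hg(II). Hg sits in group 12, so the d-electron count is 12 − 2 = 10. A d¹⁰ ion has no crystal-field stabilisation preference between square planar and tetrahedral, so four ligands adopt the sterically favoured tetrahedral geometry. → tetrahedral.
For [PtI₂(NH₃)₂]: Summing ligand charges against the 0 overall charge gives an oxidation state of +2 for platinum. Group 10 minus oxidation state 2 gives a d⁸ configuration. A 5d d⁸ ion has a large crystal-field splitting; square planar leaves the high-energy d_{x²−y²} orbital empty and maximises CFSE. → square planar.

[PtI₂(NH₃)₂]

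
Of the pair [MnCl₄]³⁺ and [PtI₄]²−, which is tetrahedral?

For [MnCl₄]³⁺: Each chloride is −1; balancing the +3 overall charge requires Mn(VII). Group 7 minus oxidation state 7 gives a d⁰ configuration. A d⁰ ion has no crystal-field stabilisation preference between square planar and tetrahedral, so four ligands adopt the sterically favoured tetrahedral geometry. → tetrahedral.
For [PtI₄]²−: Each iodide is −1; balancing the −2 overall charge requires Pt(II). Platinum is a group-10 element; Pt(II) is therefore d⁸. A 5d d⁸ ion has a large crystal-field splitting; square planar leaves the high-energy d_{x²−y²} orbital empty and maximises CFSE. → square planar.

[MnCl₄]³⁺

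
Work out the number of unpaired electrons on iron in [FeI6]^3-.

Ligand charges: each iodide is −1. With an overall charge of −3 the iron centre must be in the +3 oxidation state.
Iron is a group-8 element; Fe(III) is therefore d⁵.
The spin state decides the count: Iodide is a weak-field ligand for a first-row metal, so the complex is high-spin.
An octahedral high-spin d⁵ ion is t₂g³e_g², giving 5 unpaired electrons.

5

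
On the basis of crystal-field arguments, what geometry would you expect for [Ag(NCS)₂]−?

linear

Ligand charges: each isothiocyanate is −1. With an overall charge of −1 the silver centre must be in the +1 oxidation state.
Group 11 minus oxidation state 1 gives a d¹⁰ configuration.
Coordination number: 2.
A d¹⁰ ion with only two ligands adopts a linear arrangement (sp hybridisation; no CFSE preference).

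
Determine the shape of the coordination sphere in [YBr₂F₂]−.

Each bromide is −1; each fluoride is −1; balancing the −1 overall charge requires Y(III).
Group 3 minus oxidation state 3 gives a d⁰ configuration.
Coordination number: 4.
A d⁰ ion has no crystal-field stabilisation preference between square planar and tetrahedral, so four ligands adopt the sterically favoured tetrahedral geometry.

tetrahedral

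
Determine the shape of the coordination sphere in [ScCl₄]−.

Ligand charges: each chloride is −1. With an overall charge of −1 the scandium centre must be in the +3 oxidation state.
Sc sits in group 3, so the d-electron count is 3 − 3 = 0.
With 4 monodentate ligands the coordination number is 4.
A d⁰ ion has no crystal-field stabilisation preference between square planar and tetrahedral, so four ligands adopt the sterically favoured tetrahedral geometry.

tetrahedral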